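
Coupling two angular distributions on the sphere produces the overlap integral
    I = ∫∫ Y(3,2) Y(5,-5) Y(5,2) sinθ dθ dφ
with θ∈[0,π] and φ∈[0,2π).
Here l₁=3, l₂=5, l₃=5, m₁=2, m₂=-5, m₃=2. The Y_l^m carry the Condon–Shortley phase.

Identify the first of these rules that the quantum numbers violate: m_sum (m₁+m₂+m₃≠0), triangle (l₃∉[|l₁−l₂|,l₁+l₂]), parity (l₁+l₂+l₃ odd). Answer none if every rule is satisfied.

m_sum

Σmᵢ = -1  ✗
l₃∈[|l₁−l₂|,l₁+l₂]=[2,8], have l₃=5
Σlᵢ = 13 ⇒ odd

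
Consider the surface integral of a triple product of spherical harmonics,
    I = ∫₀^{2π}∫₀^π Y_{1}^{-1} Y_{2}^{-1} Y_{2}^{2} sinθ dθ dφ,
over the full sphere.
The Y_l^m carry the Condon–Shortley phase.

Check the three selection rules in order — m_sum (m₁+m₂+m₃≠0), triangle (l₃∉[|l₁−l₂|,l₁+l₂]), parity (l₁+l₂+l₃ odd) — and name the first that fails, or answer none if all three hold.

parity

azimuthal sum: -1 − 1 + 2 = 0  ✓
1 ≤ 2 ≤ 3 (triangle on l)  ✓
L = 1 + 2 + 2 = 5 (odd)  ✗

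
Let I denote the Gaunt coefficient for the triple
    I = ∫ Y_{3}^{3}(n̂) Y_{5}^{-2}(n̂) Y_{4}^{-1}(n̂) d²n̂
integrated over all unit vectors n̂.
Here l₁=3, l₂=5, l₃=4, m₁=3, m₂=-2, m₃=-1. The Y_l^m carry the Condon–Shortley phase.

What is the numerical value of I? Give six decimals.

Checks pass: Σm=0; 12 even; l₃=4∈[2,8].
(2·3+1)(2·5+1)(2·4+1) = 693
Δ: 4! 2! 6! / 13! → 1/180180
sum: t=1:−1/576 t=2:+1/144 t=3:−1/576 = 1/288
3j²(3 5 4; 0 0 0) = Δ·Π!·Σ² = 20/1001  (sign +1)
sum: t=0:+1/1728 = 1/1728
3j²(3 5 4; 3 -2 -1) = Δ·Π!·Σ² = 25/858  (sign -1)
combine: 4πI² = 693·20/1001·25/858 = 750/1859
take √, sign -1: I = -0.17917854

-0.179179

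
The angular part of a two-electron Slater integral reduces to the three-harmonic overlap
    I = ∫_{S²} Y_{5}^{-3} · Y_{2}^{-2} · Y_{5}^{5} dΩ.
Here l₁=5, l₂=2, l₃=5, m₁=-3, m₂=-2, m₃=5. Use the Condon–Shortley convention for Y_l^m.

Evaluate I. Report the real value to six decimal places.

m-sum 0 ✓  L=12 even ✓  3≤5≤7 ✓
Π(2lᵢ+1) = 11×5×11 = 605
triangle coeff Δ(5,2,5) = 1/38610
Σ_t [0,2]: t=0:+1/2880 t=1:−1/576 t=2:+1/2880 = -1/960
(3j)²=10/429 [(5 2 5; 0 0 0)], sign=+1
Σ_t [0,0]: t=0:+1/161280 = 1/161280
(3j)²=1/143 [(5 2 5; -3 -2 5)], sign=+1
⇒ 4πI² = 50/507
I = (+1)√(50/507/(4π)) = 0.08858824

0.088588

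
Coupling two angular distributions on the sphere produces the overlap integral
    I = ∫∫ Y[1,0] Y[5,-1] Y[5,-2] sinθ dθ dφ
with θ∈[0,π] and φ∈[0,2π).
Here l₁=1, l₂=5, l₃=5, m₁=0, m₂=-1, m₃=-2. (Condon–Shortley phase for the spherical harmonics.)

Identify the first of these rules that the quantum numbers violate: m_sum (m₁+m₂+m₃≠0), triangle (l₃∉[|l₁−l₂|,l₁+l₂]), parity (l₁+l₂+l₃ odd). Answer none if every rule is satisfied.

m_sum

Σmᵢ = -3  ✗
l₃∈[|l₁−l₂|,l₁+l₂]=[4,6], have l₃=5
Σlᵢ = 11 ⇒ odd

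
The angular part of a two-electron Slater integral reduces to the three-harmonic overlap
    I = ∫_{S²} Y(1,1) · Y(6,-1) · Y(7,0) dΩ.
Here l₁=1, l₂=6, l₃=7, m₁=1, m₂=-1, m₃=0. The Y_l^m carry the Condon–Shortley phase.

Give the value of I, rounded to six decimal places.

0.160342

m-sum 0 ✓  L=14 even ✓  5≤7≤7 ✓
Π(2lᵢ+1) = 3×13×15 = 585
triangle coeff Δ(1,6,7) = 1/1365
Σ_t [0,0]: t=0:+1/518400 = 1/518400
(3j)²=7/195 [(1 6 7; 0 0 0)], sign=-1
Σ_t [0,0]: t=0:+1/1209600 = 1/1209600
(3j)²=1/65 [(1 6 7; 1 -1 0)], sign=-1
⇒ 4πI² = 21/65
I = (+1)√(21/65/(4π)) = 0.16034227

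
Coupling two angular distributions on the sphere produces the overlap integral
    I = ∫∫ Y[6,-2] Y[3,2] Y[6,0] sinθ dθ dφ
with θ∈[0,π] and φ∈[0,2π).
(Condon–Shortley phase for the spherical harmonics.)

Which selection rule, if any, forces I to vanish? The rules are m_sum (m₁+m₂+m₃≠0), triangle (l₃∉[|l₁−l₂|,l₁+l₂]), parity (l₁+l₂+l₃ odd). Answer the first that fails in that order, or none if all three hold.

parity

azimuthal sum: -2 + 2 + 0 = 0  ✓
3 ≤ 6 ≤ 9 (triangle on l)  ✓
L = 6 + 3 + 6 = 15 (odd)  ✗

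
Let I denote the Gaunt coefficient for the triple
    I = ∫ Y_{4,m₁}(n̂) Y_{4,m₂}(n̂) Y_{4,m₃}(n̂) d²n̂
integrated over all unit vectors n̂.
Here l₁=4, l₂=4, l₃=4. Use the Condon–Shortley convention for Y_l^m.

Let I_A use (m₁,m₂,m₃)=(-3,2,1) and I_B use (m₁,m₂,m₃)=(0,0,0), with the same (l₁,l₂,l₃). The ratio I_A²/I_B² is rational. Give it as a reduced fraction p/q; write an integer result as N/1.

Same 4,4,4: normalisation and zero-m 3j drop out of the ratio.
A: Δ: 4! 4! 4! / 13! → 1/450450; sum: t=3:−1/864 t=4:+1/576 = 1/1728; 3j²(4 4 4; -3 2 1) = Δ·Π!·Σ² = 5/1287  (sign -1)
B: Δ: 4! 4! 4! / 13! → 1/450450; sum: t=0:+1/13824 t=1:−1/216 t=2:+1/64 t=3:−1/216 t=4:+1/13824 = 5/768; 3j²(4 4 4; 0 0 0) = Δ·Π!·Σ² = 18/1001  (sign +1)
I_A²/I_B² = (5/1287)/(18/1001) = 35/162

35/162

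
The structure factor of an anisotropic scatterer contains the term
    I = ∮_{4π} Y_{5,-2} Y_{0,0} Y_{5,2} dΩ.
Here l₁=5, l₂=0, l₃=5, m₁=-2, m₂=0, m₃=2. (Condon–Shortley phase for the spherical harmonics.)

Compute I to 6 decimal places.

0.282095

Rules hold: Σm=0, L=10 even, 5≤5≤5.
N = 11·1·11 = 121
Δ = 0!·10!·0!/11! = 1/11
Racah Σ t=0..0: t=0:+1/14400 = 1/14400
⇒ 3j(5 0 5; 0 0 0)² = 1/11, sgn -1
Racah Σ t=0..0: t=0:+1/30240 = 1/30240
⇒ 3j(5 0 5; -2 0 2)² = 1/11, sgn -1
4πI² = N·(3j₀)²·(3jₘ)² = 1/1
I = +1·√(1/4π) = 0.28209479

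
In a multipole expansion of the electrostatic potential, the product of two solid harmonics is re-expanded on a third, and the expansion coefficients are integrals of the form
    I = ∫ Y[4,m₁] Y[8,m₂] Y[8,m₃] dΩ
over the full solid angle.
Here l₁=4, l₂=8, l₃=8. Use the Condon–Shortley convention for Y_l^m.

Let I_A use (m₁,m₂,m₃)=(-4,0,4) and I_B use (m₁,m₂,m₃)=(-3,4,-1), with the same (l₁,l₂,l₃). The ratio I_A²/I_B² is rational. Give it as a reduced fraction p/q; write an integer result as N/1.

36/25

Shared (l₁,l₂,l₃)=(4,8,8): N and (l;000)² cancel in I_A²/I_B².
A: Δ = 4!·4!·12!/21! = 1/185175900; Racah Σ t=4..4: t=4:+1/557383680 = 1/557383680; ⇒ 3j(4 8 8; -4 0 4)² = 55/4199, sgn +1
B: Δ = 4!·4!·12!/21! = 1/185175900; Racah Σ t=3..4: t=3:−1/313528320 t=4:+1/139345920 = 1/250822656; ⇒ 3j(4 8 8; -3 4 -1)² = 1375/151164, sgn -1
I_A²/I_B² = (55/4199)/(1375/151164) = 36/25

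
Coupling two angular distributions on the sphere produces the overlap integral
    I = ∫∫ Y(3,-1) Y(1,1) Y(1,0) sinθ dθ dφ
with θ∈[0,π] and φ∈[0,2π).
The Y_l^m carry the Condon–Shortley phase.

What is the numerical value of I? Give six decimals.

l₃=1 ∉ [2,4] — triangle fails ⇒ I = 0

0.000000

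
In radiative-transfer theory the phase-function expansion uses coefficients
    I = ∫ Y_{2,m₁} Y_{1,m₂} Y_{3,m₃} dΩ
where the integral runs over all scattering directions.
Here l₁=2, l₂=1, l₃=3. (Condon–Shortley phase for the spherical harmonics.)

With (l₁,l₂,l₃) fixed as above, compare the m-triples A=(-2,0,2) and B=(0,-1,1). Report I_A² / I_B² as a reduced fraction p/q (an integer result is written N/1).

5/6

l's match ⇒ only the (l;m) 3-j factors differ between A and B.
A: triangle coeff Δ(2,1,3) = 1/105; Σ_t [0,0]: t=0:+1/24 = 1/24; (3j)²=1/21 [(2 1 3; -2 0 2)], sign=-1
B: triangle coeff Δ(2,1,3) = 1/105; Σ_t [0,0]: t=0:+1/8 = 1/8; (3j)²=2/35 [(2 1 3; 0 -1 1)], sign=+1
I_A²/I_B² = (1/21)/(2/35) = 5/6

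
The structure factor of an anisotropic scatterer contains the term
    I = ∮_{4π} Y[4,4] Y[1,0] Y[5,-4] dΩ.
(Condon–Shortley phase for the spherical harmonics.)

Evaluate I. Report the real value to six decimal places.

0.147319

m-sum 0 ✓  L=10 even ✓  3≤5≤5 ✓
Π(2lᵢ+1) = 9×3×11 = 297
triangle coeff Δ(4,1,5) = 1/495
Σ_t [0,0]: t=0:+1/576 = 1/576
(3j)²=5/99 [(4 1 5; 0 0 0)], sign=-1
Σ_t [0,0]: t=0:+1/40320 = 1/40320
(3j)²=1/55 [(4 1 5; 4 0 -4)], sign=-1
⇒ 4πI² = 3/11
I = (+1)√(3/11/(4π)) = 0.14731920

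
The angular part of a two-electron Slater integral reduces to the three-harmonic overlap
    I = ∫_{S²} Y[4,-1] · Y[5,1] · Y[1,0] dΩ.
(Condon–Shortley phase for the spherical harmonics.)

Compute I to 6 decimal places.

Checks pass: Σm=0; 10 even; l₃=1∈[1,9].
(2·4+1)(2·5+1)(2·1+1) = 297
Δ: 8! 0! 2! / 11! → 1/495
sum: t=4:+1/576 = 1/576
3j²(4 5 1; 0 0 0) = Δ·Π!·Σ² = 5/99  (sign -1)
sum: t=5:−1/720 = -1/720
3j²(4 5 1; -1 1 0) = Δ·Π!·Σ² = 8/165  (sign +1)
combine: 4πI² = 297·5/99·8/165 = 8/11
take √, sign -1: I = -0.24057125

-0.240571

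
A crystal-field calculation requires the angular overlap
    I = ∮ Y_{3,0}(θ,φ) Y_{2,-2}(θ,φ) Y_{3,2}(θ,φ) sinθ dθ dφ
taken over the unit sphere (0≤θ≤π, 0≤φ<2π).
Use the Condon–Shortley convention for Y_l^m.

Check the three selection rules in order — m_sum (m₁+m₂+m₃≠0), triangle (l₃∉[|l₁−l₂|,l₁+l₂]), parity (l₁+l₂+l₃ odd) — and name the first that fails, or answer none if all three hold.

none

m₁+m₂+m₃ = 0 − 2 + 2 = 0  ✓
triangle: |3−2|=1 ≤ l₃=3 ≤ 3+2=5  ✓
parity: l₁+l₂+l₃ = 8 is even  ✓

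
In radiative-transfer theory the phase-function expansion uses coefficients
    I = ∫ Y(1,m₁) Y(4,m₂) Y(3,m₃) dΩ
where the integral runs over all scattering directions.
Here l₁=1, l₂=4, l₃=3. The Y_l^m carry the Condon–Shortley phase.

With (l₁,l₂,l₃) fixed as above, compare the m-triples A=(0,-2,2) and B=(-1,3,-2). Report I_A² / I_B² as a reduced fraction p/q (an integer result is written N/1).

Shared (l₁,l₂,l₃)=(1,4,3): N and (l;000)² cancel in I_A²/I_B².
A: Δ = 2!·0!·6!/9! = 1/252; Racah Σ t=1..1: t=1:−1/120 = -1/120; ⇒ 3j(1 4 3; 0 -2 2)² = 1/21, sgn +1
B: Δ = 2!·0!·6!/9! = 1/252; Racah Σ t=2..2: t=2:+1/240 = 1/240; ⇒ 3j(1 4 3; -1 3 -2)² = 1/12, sgn -1
I_A²/I_B² = (1/21)/(1/12) = 4/7

4/7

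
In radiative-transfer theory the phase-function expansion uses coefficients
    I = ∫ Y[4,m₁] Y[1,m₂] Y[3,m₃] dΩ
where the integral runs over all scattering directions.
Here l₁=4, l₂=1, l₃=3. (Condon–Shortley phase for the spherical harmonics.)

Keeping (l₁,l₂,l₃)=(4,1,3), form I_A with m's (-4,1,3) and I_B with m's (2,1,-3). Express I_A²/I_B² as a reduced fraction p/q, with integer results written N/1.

28/1

Shared (l₁,l₂,l₃)=(4,1,3): N and (l;000)² cancel in I_A²/I_B².
A: Δ = 2!·6!·0!/9! = 1/252; Racah Σ t=2..2: t=2:+1/1440 = 1/1440; ⇒ 3j(4 1 3; -4 1 3)² = 1/9, sgn +1
B: Δ = 2!·6!·0!/9! = 1/252; Racah Σ t=2..2: t=2:+1/1440 = 1/1440; ⇒ 3j(4 1 3; 2 1 -3)² = 1/252, sgn +1
I_A²/I_B² = (1/9)/(1/252) = 28/1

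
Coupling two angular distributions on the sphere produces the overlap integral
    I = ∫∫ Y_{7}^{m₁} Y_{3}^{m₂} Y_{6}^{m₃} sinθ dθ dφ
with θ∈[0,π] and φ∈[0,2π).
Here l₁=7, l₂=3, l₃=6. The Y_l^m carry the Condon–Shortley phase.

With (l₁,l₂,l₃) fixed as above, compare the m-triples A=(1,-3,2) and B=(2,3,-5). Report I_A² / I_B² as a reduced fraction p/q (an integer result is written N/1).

392/55

Same 7,3,6: normalisation and zero-m 3j drop out of the ratio.
A: Δ: 4! 10! 2! / 17! → 1/2042040; sum: t=0:+1/829440 = 1/829440; 3j²(7 3 6; 1 -3 2) = Δ·Π!·Σ² = 35/2431  (sign +1)
B: Δ: 4! 10! 2! / 17! → 1/2042040; sum: t=4:+1/17418240 = 1/17418240; 3j²(7 3 6; 2 3 -5) = Δ·Π!·Σ² = 25/12376  (sign -1)
I_A²/I_B² = (35/2431)/(25/12376) = 392/55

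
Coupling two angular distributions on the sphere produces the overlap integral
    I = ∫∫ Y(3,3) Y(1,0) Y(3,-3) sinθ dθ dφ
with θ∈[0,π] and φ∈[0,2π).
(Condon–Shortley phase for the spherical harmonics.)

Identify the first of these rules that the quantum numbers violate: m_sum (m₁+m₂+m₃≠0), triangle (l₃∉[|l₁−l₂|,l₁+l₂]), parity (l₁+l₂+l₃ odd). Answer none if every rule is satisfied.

azimuthal sum: 3 + 0 − 3 = 0  ✓
2 ≤ 3 ≤ 4 (triangle on l)  ✓
L = 3 + 1 + 3 = 7 (odd)  ✗

parity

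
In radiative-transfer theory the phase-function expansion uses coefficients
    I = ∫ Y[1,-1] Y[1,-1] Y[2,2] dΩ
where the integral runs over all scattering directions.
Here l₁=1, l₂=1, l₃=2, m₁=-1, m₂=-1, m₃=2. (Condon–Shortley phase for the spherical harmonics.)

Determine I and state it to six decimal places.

0.309019

Rules hold: Σm=0, L=4 even, 0≤2≤2.
N = 3·3·5 = 45
Δ = 0!·2!·2!/5! = 1/30
Racah Σ t=0..0: t=0:+1/1 = 1/1
⇒ 3j(1 1 2; 0 0 0)² = 2/15, sgn +1
Racah Σ t=0..0: t=0:+1/4 = 1/4
⇒ 3j(1 1 2; -1 -1 2)² = 1/5, sgn +1
4πI² = N·(3j₀)²·(3jₘ)² = 6/5
I = +1·√(1.2/4π) = 0.30901936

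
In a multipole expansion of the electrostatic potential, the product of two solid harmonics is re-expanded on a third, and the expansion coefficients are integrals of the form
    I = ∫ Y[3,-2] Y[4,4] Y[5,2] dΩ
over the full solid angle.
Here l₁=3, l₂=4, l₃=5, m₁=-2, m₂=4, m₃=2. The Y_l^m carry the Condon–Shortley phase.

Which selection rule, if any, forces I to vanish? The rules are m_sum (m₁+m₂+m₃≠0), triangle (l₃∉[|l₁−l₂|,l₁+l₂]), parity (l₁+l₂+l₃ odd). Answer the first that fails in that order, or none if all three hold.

m_sum

m₁+m₂+m₃ = -2 + 4 + 2 = 4  ✗
triangle: |3−4|=1 ≤ l₃=5 ≤ 3+4=7
parity: l₁+l₂+l₃ = 12 is even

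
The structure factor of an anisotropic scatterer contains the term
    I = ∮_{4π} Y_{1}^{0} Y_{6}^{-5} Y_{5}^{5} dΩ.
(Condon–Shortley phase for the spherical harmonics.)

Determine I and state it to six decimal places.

-0.135514

Checks pass: Σm=0; 12 even; l₃=5∈[5,7].
(2·1+1)(2·6+1)(2·5+1) = 429
Δ: 2! 0! 10! / 13! → 1/858
sum: t=1:−1/14400 = -1/14400
3j²(1 6 5; 0 0 0) = Δ·Π!·Σ² = 6/143  (sign +1)
sum: t=1:−1/3628800 = -1/3628800
3j²(1 6 5; 0 -5 5) = Δ·Π!·Σ² = 1/78  (sign -1)
combine: 4πI² = 429·6/143·1/78 = 3/13
take √, sign -1: I = -0.13551395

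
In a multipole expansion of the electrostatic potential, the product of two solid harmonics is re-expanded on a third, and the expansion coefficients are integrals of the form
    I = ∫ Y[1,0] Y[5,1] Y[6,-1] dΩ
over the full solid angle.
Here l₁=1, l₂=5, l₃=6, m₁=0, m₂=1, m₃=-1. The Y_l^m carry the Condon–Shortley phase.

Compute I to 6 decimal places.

-0.241725

Checks pass: Σm=0; 12 even; l₃=6∈[4,6].
(2·1+1)(2·5+1)(2·6+1) = 429
Δ: 0! 2! 10! / 13! → 1/858
sum: t=0:+1/14400 = 1/14400
3j²(1 5 6; 0 0 0) = Δ·Π!·Σ² = 6/143  (sign +1)
sum: t=0:+1/17280 = 1/17280
3j²(1 5 6; 0 1 -1) = Δ·Π!·Σ² = 35/858  (sign -1)
combine: 4πI² = 429·6/143·35/858 = 105/143
take √, sign -1: I = -0.24172507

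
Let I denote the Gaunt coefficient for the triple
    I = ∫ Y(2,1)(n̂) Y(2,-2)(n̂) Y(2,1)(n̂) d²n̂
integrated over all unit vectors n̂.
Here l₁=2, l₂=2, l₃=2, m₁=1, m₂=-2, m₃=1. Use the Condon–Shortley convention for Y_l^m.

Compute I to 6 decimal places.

m-sum 0 ✓  L=6 even ✓  0≤2≤4 ✓
Π(2lᵢ+1) = 5×5×5 = 125
triangle coeff Δ(2,2,2) = 1/630
Σ_t [0,2]: t=0:+1/8 t=1:−1/1 t=2:+1/8 = -3/4
(3j)²=2/35 [(2 2 2; 0 0 0)], sign=-1
Σ_t [0,0]: t=0:+1/4 = 1/4
(3j)²=3/35 [(2 2 2; 1 -2 1)], sign=-1
⇒ 4πI² = 30/49
I = (+1)√(30/49/(4π)) = 0.22072812

0.220728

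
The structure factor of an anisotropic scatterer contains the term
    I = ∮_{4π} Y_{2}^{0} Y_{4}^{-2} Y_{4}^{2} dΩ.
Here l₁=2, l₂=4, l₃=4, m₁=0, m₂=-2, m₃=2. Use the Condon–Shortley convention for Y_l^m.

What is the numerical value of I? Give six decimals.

0.065536

Checks pass: Σm=0; 10 even; l₃=4∈[2,6].
(2·2+1)(2·4+1)(2·4+1) = 405
Δ: 2! 2! 6! / 11! → 1/13860
sum: t=0:+1/192 t=1:−1/36 t=2:+1/192 = -5/288
3j²(2 4 4; 0 0 0) = Δ·Π!·Σ² = 20/693  (sign -1)
sum: t=0:+1/192 t=1:−1/120 t=2:+1/2880 = -1/360
3j²(2 4 4; 0 -2 2) = Δ·Π!·Σ² = 16/3465  (sign -1)
combine: 4πI² = 405·20/693·16/3465 = 320/5929
take √, sign +1: I = 0.06553591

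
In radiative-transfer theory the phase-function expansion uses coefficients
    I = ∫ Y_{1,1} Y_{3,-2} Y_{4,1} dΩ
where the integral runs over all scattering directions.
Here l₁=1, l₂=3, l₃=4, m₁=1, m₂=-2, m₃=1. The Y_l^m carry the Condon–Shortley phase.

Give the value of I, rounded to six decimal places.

m-sum 0 ✓  L=8 even ✓  2≤4≤4 ✓
Π(2lᵢ+1) = 3×7×9 = 189
triangle coeff Δ(1,3,4) = 1/252
Σ_t [0,0]: t=0:+1/36 = 1/36
(3j)²=4/63 [(1 3 4; 0 0 0)], sign=+1
Σ_t [0,0]: t=0:+1/240 = 1/240
(3j)²=1/84 [(1 3 4; 1 -2 1)], sign=-1
⇒ 4πI² = 1/7
I = (-1)√(1/7/(4π)) = -0.10662181

-0.106622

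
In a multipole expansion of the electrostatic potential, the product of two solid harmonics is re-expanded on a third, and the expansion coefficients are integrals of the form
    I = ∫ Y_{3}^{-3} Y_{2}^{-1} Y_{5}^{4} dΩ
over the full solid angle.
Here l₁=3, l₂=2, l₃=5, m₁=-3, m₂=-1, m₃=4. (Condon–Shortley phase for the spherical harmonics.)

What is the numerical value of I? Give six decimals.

m-sum 0 ✓  L=10 even ✓  1≤5≤5 ✓
Π(2lᵢ+1) = 7×5×11 = 385
triangle coeff Δ(3,2,5) = 1/2310
Σ_t [0,0]: t=0:+1/144 = 1/144
(3j)²=10/231 [(3 2 5; 0 0 0)], sign=-1
Σ_t [0,0]: t=0:+1/4320 = 1/4320
(3j)²=2/55 [(3 2 5; -3 -1 4)], sign=-1
⇒ 4πI² = 20/33
I = (+1)√(20/33/(4π)) = 0.21961050

0.219610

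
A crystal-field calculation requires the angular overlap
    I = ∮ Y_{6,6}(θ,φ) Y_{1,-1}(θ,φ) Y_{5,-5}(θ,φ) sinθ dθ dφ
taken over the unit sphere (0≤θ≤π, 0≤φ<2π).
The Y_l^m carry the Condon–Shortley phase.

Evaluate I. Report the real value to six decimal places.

Checks pass: Σm=0; 12 even; l₃=5∈[5,7].
(2·6+1)(2·1+1)(2·5+1) = 429
Δ: 2! 10! 0! / 13! → 1/858
sum: t=1:−1/14400 = -1/14400
3j²(6 1 5; 0 0 0) = Δ·Π!·Σ² = 6/143  (sign +1)
sum: t=0:+1/7257600 = 1/7257600
3j²(6 1 5; 6 -1 -5) = Δ·Π!·Σ² = 1/13  (sign +1)
combine: 4πI² = 429·6/143·1/13 = 18/13
take √, sign +1: I = 0.33194004

0.331940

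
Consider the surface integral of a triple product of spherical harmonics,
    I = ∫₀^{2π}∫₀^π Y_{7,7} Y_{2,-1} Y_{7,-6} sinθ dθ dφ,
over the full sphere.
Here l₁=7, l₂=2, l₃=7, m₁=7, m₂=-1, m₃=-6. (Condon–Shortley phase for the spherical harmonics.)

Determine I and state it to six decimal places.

-0.170036

Rules hold: Σm=0, L=16 even, 5≤7≤9.
N = 15·5·15 = 1125
Δ = 2!·12!·2!/17! = 1/185640
Racah Σ t=0..2: t=0:+1/2419200 t=1:−1/518400 t=2:+1/2419200 = -1/907200
⇒ 3j(7 2 7; 0 0 0)² = 56/3315, sgn +1
Racah Σ t=0..0: t=0:+1/958003200 = 1/958003200
⇒ 3j(7 2 7; 7 -1 -6)² = 13/680, sgn -1
4πI² = N·(3j₀)²·(3jₘ)² = 105/289
I = -1·√(0.363322/4π) = -0.17003597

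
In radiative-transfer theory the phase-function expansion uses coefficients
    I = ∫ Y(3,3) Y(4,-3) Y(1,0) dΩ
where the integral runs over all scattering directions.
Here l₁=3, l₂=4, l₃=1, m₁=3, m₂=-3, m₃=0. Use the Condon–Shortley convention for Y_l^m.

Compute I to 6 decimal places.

Rules hold: Σm=0, L=8 even, 1≤1≤7.
N = 7·9·3 = 189
Δ = 6!·0!·2!/9! = 1/252
Racah Σ t=3..3: t=3:−1/36 = -1/36
⇒ 3j(3 4 1; 0 0 0)² = 4/63, sgn +1
Racah Σ t=0..0: t=0:+1/720 = 1/720
⇒ 3j(3 4 1; 3 -3 0)² = 1/36, sgn -1
4πI² = N·(3j₀)²·(3jₘ)² = 1/3
I = -1·√(0.333333/4π) = -0.16286750

-0.162868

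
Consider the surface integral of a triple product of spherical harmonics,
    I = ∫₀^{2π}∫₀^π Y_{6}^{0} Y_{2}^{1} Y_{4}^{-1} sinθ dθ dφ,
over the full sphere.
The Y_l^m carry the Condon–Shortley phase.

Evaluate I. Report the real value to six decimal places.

0.174223

m-sum 0 ✓  L=12 even ✓  4≤4≤8 ✓
Π(2lᵢ+1) = 13×5×9 = 585
triangle coeff Δ(6,2,4) = 1/6435
Σ_t [2,2]: t=2:+1/2304 = 1/2304
(3j)²=5/143 [(6 2 4; 0 0 0)], sign=+1
Σ_t [3,3]: t=3:−1/4320 = -1/4320
(3j)²=8/429 [(6 2 4; 0 1 -1)], sign=+1
⇒ 4πI² = 600/1573
I = (+1)√(600/1573/(4π)) = 0.17422334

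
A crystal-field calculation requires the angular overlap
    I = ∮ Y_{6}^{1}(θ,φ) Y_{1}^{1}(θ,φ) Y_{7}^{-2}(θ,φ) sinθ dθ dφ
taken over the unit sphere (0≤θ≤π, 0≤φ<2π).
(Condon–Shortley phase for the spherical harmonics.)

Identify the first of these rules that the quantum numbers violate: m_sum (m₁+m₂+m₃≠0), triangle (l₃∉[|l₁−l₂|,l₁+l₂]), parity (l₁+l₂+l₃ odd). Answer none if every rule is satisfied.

azimuthal sum: 1 + 1 − 2 = 0  ✓
5 ≤ 7 ≤ 7 (triangle on l)  ✓
L = 6 + 1 + 7 = 14 (even)  ✓

none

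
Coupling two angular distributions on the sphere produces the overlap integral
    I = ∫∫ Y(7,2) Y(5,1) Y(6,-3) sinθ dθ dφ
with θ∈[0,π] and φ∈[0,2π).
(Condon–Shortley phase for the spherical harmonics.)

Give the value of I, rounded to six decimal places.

-0.121943

Checks pass: Σm=0; 18 even; l₃=6∈[2,12].
(2·7+1)(2·5+1)(2·6+1) = 2145
Δ: 6! 8! 4! / 19! → 1/174594420
sum: t=1:−1/4147200 t=2:+1/207360 t=3:−1/82944 t=4:+1/207360 t=5:−1/4147200 = -1/345600
3j²(7 5 6; 0 0 0) = Δ·Π!·Σ² = 420/46189  (sign -1)
sum: t=2:+1/829440 t=3:−1/311040 t=4:+1/967680 t=5:−1/29030400 = -11/10886400
3j²(7 5 6; 2 1 -3) = Δ·Π!·Σ² = 1408/146965  (sign +1)
combine: 4πI² = 2145·420/46189·1408/146965 = 253440/1356277
take √, sign -1: I = -0.12194344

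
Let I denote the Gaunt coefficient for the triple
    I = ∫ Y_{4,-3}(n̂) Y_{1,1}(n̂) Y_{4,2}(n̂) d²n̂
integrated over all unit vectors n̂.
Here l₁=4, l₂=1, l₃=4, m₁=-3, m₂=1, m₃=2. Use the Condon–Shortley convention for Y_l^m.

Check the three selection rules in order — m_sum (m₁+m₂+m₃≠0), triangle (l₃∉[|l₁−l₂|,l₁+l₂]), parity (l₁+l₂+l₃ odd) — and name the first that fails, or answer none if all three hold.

m₁+m₂+m₃ = -3 + 1 + 2 = 0  ✓
triangle: |4−1|=3 ≤ l₃=4 ≤ 4+1=5  ✓
parity: l₁+l₂+l₃ = 9 is odd  ✗

parity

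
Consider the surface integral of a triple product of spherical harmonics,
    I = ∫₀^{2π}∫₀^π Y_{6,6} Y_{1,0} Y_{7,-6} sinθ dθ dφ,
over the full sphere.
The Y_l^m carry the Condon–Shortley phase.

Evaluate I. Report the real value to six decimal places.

Checks pass: Σm=0; 14 even; l₃=7∈[5,7].
(2·6+1)(2·1+1)(2·7+1) = 585
Δ: 0! 12! 2! / 15! → 1/1365
sum: t=0:+1/518400 = 1/518400
3j²(6 1 7; 0 0 0) = Δ·Π!·Σ² = 7/195  (sign -1)
sum: t=0:+1/479001600 = 1/479001600
3j²(6 1 7; 6 0 -6) = Δ·Π!·Σ² = 1/105  (sign -1)
combine: 4πI² = 585·7/195·1/105 = 1/5
take √, sign +1: I = 0.12615663

0.126157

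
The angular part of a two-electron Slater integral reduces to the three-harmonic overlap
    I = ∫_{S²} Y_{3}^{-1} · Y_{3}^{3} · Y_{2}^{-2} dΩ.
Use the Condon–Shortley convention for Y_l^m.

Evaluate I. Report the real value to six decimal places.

0.132981

Checks pass: Σm=0; 8 even; l₃=2∈[0,6].
(2·3+1)(2·3+1)(2·2+1) = 245
Δ: 4! 2! 2! / 9! → 1/3780
sum: t=1:−1/24 t=2:+1/4 t=3:−1/24 = 1/6
3j²(3 3 2; 0 0 0) = Δ·Π!·Σ² = 4/105  (sign +1)
sum: t=4:+1/96 = 1/96
3j²(3 3 2; -1 3 -2) = Δ·Π!·Σ² = 1/42  (sign +1)
combine: 4πI² = 245·4/105·1/42 = 2/9
take √, sign +1: I = 0.13298076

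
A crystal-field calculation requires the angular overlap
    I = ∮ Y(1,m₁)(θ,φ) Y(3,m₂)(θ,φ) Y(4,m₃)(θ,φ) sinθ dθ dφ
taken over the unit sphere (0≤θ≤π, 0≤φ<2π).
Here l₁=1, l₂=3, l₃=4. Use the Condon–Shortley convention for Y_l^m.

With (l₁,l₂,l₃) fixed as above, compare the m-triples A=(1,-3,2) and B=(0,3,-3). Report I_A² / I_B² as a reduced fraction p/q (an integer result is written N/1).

1/7

Shared (l₁,l₂,l₃)=(1,3,4): N and (l;000)² cancel in I_A²/I_B².
A: Δ = 0!·2!·6!/9! = 1/252; Racah Σ t=0..0: t=0:+1/1440 = 1/1440; ⇒ 3j(1 3 4; 1 -3 2)² = 1/252, sgn +1
B: Δ = 0!·2!·6!/9! = 1/252; Racah Σ t=0..0: t=0:+1/720 = 1/720; ⇒ 3j(1 3 4; 0 3 -3)² = 1/36, sgn -1
I_A²/I_B² = (1/252)/(1/36) = 1/7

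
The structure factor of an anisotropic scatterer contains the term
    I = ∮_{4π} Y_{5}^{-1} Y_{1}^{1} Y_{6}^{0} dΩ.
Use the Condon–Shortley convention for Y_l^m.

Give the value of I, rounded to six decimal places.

0.158246

Rules hold: Σm=0, L=12 even, 4≤6≤6.
N = 11·3·13 = 429
Δ = 0!·10!·2!/13! = 1/858
Racah Σ t=0..0: t=0:+1/14400 = 1/14400
⇒ 3j(5 1 6; 0 0 0)² = 6/143, sgn +1
Racah Σ t=0..0: t=0:+1/34560 = 1/34560
⇒ 3j(5 1 6; -1 1 0)² = 5/286, sgn +1
4πI² = N·(3j₀)²·(3jₘ)² = 45/143
I = +1·√(0.314685/4π) = 0.15824621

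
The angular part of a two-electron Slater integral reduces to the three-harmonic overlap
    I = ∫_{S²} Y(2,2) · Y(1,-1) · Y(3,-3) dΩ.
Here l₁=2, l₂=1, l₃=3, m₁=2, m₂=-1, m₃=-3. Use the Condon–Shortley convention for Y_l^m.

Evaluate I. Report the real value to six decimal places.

0.000000

Σmᵢ = -2 ≠ 0, so the φ-integral vanishes; I = 0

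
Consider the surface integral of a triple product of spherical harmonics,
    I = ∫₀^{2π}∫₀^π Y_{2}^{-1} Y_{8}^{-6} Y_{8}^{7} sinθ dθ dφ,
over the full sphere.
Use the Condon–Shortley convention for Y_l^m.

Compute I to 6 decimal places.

m-sum 0 ✓  L=18 even ✓  6≤8≤10 ✓
Π(2lᵢ+1) = 5×17×17 = 1445
triangle coeff Δ(2,8,8) = 1/348840
Σ_t [0,2]: t=0:+1/116121600 t=1:−1/25401600 t=2:+1/116121600 = -1/45158400
(3j)²=24/1615 [(2 8 8; 0 0 0)], sign=-1
Σ_t [1,2]: t=1:−1/12454041600 t=2:+1/174356582400 = -1/13412044800
(3j)²=169/7752 [(2 8 8; -1 -6 7)], sign=+1
⇒ 4πI² = 169/361
I = (-1)√(169/361/(4π)) = -0.19301223

-0.193012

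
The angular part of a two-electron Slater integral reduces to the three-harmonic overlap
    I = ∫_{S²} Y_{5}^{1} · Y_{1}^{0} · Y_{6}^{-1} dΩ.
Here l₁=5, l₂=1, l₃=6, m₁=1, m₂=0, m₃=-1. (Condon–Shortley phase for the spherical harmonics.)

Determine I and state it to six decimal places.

-0.241725

Rules hold: Σm=0, L=12 even, 4≤6≤6.
N = 11·3·13 = 429
Δ = 0!·10!·2!/13! = 1/858
Racah Σ t=0..0: t=0:+1/14400 = 1/14400
⇒ 3j(5 1 6; 0 0 0)² = 6/143, sgn +1
Racah Σ t=0..0: t=0:+1/17280 = 1/17280
⇒ 3j(5 1 6; 1 0 -1)² = 35/858, sgn -1
4πI² = N·(3j₀)²·(3jₘ)² = 105/143
I = -1·√(0.734266/4π) = -0.24172507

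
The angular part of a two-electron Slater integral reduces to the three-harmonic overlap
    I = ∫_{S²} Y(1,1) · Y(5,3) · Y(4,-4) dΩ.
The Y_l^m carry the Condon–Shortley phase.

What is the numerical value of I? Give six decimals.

Checks pass: Σm=0; 10 even; l₃=4∈[4,6].
(2·1+1)(2·5+1)(2·4+1) = 297
Δ: 2! 0! 8! / 11! → 1/495
sum: t=1:−1/576 = -1/576
3j²(1 5 4; 0 0 0) = Δ·Π!·Σ² = 5/99  (sign -1)
sum: t=0:+1/80640 = 1/80640
3j²(1 5 4; 1 3 -4) = Δ·Π!·Σ² = 1/495  (sign +1)
combine: 4πI² = 297·5/99·1/495 = 1/33
take √, sign -1: I = -0.04910640

-0.049106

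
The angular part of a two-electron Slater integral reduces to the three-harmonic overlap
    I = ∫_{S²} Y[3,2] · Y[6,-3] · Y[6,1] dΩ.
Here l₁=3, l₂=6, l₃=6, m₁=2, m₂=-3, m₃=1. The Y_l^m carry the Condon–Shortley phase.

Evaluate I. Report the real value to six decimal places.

0.000000

L=15 odd ⇒ parity kills the (l;000) factor ⇒ I = 0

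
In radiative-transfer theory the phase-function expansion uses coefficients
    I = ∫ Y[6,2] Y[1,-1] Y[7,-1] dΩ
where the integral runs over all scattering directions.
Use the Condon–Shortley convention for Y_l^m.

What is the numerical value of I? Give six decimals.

-0.135514

Rules hold: Σm=0, L=14 even, 5≤7≤7.
N = 13·3·15 = 585
Δ = 0!·12!·2!/15! = 1/1365
Racah Σ t=0..0: t=0:+1/518400 = 1/518400
⇒ 3j(6 1 7; 0 0 0)² = 7/195, sgn -1
Racah Σ t=0..0: t=0:+1/1935360 = 1/1935360
⇒ 3j(6 1 7; 2 -1 -1)² = 1/91, sgn +1
4πI² = N·(3j₀)²·(3jₘ)² = 3/13
I = -1·√(0.230769/4π) = -0.13551395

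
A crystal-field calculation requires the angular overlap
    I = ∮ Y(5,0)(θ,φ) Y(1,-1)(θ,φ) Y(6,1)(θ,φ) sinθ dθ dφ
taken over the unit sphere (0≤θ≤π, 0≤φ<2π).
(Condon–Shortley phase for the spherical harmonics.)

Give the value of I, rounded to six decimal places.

-0.187239

Rules hold: Σm=0, L=12 even, 4≤6≤6.
N = 11·3·13 = 429
Δ = 0!·10!·2!/13! = 1/858
Racah Σ t=0..0: t=0:+1/14400 = 1/14400
⇒ 3j(5 1 6; 0 0 0)² = 6/143, sgn +1
Racah Σ t=0..0: t=0:+1/28800 = 1/28800
⇒ 3j(5 1 6; 0 -1 1)² = 7/286, sgn -1
4πI² = N·(3j₀)²·(3jₘ)² = 63/143
I = -1·√(0.440559/4π) = -0.18723944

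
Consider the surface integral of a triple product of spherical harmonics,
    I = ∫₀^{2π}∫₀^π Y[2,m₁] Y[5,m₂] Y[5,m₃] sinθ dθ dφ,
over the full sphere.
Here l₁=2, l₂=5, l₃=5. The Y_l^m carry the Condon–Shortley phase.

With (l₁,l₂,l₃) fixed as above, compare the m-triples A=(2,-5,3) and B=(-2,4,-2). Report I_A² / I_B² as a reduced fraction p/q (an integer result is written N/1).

5/12

l's match ⇒ only the (l;m) 3-j factors differ between A and B.
A: triangle coeff Δ(2,5,5) = 1/38610; Σ_t [0,0]: t=0:+1/161280 = 1/161280; (3j)²=1/143 [(2 5 5; 2 -5 3)], sign=+1
B: triangle coeff Δ(2,5,5) = 1/38610; Σ_t [2,2]: t=2:+1/20160 = 1/20160; (3j)²=12/715 [(2 5 5; -2 4 -2)], sign=-1
I_A²/I_B² = (1/143)/(12/715) = 5/12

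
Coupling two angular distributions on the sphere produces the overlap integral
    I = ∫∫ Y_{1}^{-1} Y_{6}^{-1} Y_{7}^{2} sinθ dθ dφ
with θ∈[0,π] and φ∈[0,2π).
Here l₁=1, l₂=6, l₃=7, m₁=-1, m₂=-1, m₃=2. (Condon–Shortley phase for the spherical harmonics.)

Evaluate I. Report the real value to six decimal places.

Checks pass: Σm=0; 14 even; l₃=7∈[5,7].
(2·1+1)(2·6+1)(2·7+1) = 585
Δ: 0! 2! 12! / 15! → 1/1365
sum: t=0:+1/518400 = 1/518400
3j²(1 6 7; 0 0 0) = Δ·Π!·Σ² = 7/195  (sign -1)
sum: t=0:+1/1209600 = 1/1209600
3j²(1 6 7; -1 -1 2) = Δ·Π!·Σ² = 12/455  (sign -1)
combine: 4πI² = 585·7/195·12/455 = 36/65
take √, sign +1: I = 0.20993732

0.209937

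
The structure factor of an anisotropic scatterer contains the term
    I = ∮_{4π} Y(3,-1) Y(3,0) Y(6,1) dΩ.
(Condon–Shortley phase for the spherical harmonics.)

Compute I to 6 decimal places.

-0.221775

Rules hold: Σm=0, L=12 even, 0≤6≤6.
N = 7·7·13 = 637
Δ = 0!·6!·6!/13! = 1/12012
Racah Σ t=0..0: t=0:+1/1296 = 1/1296
⇒ 3j(3 3 6; 0 0 0)² = 100/3003, sgn +1
Racah Σ t=0..0: t=0:+1/1728 = 1/1728
⇒ 3j(3 3 6; -1 0 1)² = 25/858, sgn -1
4πI² = N·(3j₀)²·(3jₘ)² = 8750/14157
I = -1·√(0.618069/4π) = -0.22177545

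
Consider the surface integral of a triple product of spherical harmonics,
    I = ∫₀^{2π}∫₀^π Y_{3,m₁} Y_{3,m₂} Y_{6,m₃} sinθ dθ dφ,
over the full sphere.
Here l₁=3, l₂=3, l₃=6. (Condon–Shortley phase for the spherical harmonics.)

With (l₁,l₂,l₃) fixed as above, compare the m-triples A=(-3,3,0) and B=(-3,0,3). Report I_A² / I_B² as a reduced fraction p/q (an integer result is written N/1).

l's match ⇒ only the (l;m) 3-j factors differ between A and B.
A: triangle coeff Δ(3,3,6) = 1/12012; Σ_t [0,0]: t=0:+1/518400 = 1/518400; (3j)²=1/12012 [(3 3 6; -3 3 0)], sign=+1
B: triangle coeff Δ(3,3,6) = 1/12012; Σ_t [0,0]: t=0:+1/25920 = 1/25920; (3j)²=1/143 [(3 3 6; -3 0 3)], sign=-1
I_A²/I_B² = (1/12012)/(1/143) = 1/84

1/84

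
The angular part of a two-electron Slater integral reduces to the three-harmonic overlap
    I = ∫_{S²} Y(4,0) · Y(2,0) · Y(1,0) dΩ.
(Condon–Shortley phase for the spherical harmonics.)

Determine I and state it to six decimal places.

|4−2|≤1≤4+2 violated ⇒ I = 0

0.000000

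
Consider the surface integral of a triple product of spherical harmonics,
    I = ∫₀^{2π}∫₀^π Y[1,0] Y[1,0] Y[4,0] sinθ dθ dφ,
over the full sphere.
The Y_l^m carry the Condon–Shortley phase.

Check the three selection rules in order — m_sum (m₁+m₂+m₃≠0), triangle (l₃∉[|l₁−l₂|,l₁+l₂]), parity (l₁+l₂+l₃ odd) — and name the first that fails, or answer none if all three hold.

triangle

azimuthal sum: 0 + 0 + 0 = 0  ✓
0 ≤ 4 ≤ 2 (triangle on l)  ✗
L = 1 + 1 + 4 = 6 (even)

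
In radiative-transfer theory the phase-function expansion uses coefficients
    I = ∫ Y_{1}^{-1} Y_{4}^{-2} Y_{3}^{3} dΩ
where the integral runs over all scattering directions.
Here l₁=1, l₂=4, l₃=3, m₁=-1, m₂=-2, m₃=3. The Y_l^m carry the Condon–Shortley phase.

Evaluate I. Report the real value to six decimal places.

Rules hold: Σm=0, L=8 even, 3≤3≤5.
N = 3·9·7 = 189
Δ = 2!·0!·6!/9! = 1/252
Racah Σ t=1..1: t=1:−1/36 = -1/36
⇒ 3j(1 4 3; 0 0 0)² = 4/63, sgn +1
Racah Σ t=2..2: t=2:+1/1440 = 1/1440
⇒ 3j(1 4 3; -1 -2 3)² = 1/252, sgn +1
4πI² = N·(3j₀)²·(3jₘ)² = 1/21
I = +1·√(0.047619/4π) = 0.06155813

0.061558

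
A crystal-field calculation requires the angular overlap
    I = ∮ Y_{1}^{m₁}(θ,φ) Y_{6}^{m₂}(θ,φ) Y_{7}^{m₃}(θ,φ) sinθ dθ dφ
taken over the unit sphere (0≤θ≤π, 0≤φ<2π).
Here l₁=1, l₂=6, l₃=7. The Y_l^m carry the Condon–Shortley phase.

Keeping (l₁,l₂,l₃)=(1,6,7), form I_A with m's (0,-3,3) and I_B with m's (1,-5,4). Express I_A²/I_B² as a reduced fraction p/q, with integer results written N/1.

Same 1,6,7: normalisation and zero-m 3j drop out of the ratio.
A: Δ: 0! 2! 12! / 15! → 1/1365; sum: t=0:+1/2177280 = 1/2177280; 3j²(1 6 7; 0 -3 3) = Δ·Π!·Σ² = 8/273  (sign +1)
B: Δ: 0! 2! 12! / 15! → 1/1365; sum: t=0:+1/79833600 = 1/79833600; 3j²(1 6 7; 1 -5 4) = Δ·Π!·Σ² = 1/455  (sign -1)
I_A²/I_B² = (8/273)/(1/455) = 40/3

40/3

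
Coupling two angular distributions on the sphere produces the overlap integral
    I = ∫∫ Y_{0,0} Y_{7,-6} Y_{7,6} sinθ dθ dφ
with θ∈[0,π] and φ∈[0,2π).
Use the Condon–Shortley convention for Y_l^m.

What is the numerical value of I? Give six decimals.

Checks pass: Σm=0; 14 even; l₃=7∈[7,7].
(2·0+1)(2·7+1)(2·7+1) = 225
Δ: 0! 0! 14! / 15! → 1/15
sum: t=0:+1/25401600 = 1/25401600
3j²(0 7 7; 0 0 0) = Δ·Π!·Σ² = 1/15  (sign -1)
sum: t=0:+1/6227020800 = 1/6227020800
3j²(0 7 7; 0 -6 6) = Δ·Π!·Σ² = 1/15  (sign -1)
combine: 4πI² = 225·1/15·1/15 = 1/1
take √, sign +1: I = 0.28209479

0.282095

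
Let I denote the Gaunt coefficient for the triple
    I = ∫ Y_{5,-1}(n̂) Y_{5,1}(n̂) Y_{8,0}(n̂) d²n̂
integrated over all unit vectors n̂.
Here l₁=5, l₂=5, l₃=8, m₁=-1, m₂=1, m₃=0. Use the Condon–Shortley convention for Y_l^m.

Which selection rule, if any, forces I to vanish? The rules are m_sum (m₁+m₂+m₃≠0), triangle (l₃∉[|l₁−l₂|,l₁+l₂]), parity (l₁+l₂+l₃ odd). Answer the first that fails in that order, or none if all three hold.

none

Σmᵢ = 0  ✓
l₃∈[|l₁−l₂|,l₁+l₂]=[0,10], have l₃=8  ✓
Σlᵢ = 18 ⇒ even  ✓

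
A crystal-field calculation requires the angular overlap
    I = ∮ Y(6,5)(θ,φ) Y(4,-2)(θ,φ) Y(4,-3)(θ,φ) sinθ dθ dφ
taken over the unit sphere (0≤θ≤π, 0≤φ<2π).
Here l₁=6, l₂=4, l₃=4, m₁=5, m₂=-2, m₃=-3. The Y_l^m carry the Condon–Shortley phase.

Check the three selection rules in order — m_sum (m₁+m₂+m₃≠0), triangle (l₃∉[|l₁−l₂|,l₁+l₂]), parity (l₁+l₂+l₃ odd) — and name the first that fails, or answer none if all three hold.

none

m₁+m₂+m₃ = 5 − 2 − 3 = 0  ✓
triangle: |6−4|=2 ≤ l₃=4 ≤ 6+4=10  ✓
parity: l₁+l₂+l₃ = 14 is even  ✓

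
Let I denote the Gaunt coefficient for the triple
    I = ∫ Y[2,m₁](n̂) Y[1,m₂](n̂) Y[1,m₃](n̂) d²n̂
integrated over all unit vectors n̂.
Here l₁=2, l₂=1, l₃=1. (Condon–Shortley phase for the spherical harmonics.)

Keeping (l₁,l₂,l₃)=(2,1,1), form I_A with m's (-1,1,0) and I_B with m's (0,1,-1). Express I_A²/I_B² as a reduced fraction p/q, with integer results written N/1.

l's match ⇒ only the (l;m) 3-j factors differ between A and B.
A: triangle coeff Δ(2,1,1) = 1/30; Σ_t [2,2]: t=2:+1/2 = 1/2; (3j)²=1/10 [(2 1 1; -1 1 0)], sign=-1
B: triangle coeff Δ(2,1,1) = 1/30; Σ_t [2,2]: t=2:+1/4 = 1/4; (3j)²=1/30 [(2 1 1; 0 1 -1)], sign=+1
I_A²/I_B² = (1/10)/(1/30) = 3/1

3/1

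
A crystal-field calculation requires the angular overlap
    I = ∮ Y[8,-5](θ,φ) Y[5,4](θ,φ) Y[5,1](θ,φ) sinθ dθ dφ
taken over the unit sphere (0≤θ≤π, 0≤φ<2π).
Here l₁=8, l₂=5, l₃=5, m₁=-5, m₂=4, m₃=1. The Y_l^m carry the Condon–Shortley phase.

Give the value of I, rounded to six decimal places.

m-sum 0 ✓  L=18 even ✓  3≤5≤13 ✓
Π(2lᵢ+1) = 17×11×11 = 2057
triangle coeff Δ(8,5,5) = 1/37413090
Σ_t [3,5]: t=3:−1/1036800 t=4:+1/331776 t=5:−1/1036800 = 1/921600
(3j)²=490/46189 [(8 5 5; 0 0 0)], sign=-1
Σ_t [7,8]: t=7:−1/14515200 t=8:+1/29030400 = -1/29030400
(3j)²=12/1615 [(8 5 5; -5 4 1)], sign=-1
⇒ 4πI² = 12936/79781
I = (+1)√(12936/79781/(4π)) = 0.11359137

0.113591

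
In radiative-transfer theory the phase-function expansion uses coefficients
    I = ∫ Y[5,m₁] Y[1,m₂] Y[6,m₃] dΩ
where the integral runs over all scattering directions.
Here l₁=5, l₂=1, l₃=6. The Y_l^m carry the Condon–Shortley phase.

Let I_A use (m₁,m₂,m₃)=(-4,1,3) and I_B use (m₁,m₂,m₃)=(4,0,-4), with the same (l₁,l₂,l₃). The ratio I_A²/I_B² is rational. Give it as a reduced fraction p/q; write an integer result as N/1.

3/20

l's match ⇒ only the (l;m) 3-j factors differ between A and B.
A: triangle coeff Δ(5,1,6) = 1/858; Σ_t [0,0]: t=0:+1/725760 = 1/725760; (3j)²=1/286 [(5 1 6; -4 1 3)], sign=-1
B: triangle coeff Δ(5,1,6) = 1/858; Σ_t [0,0]: t=0:+1/362880 = 1/362880; (3j)²=10/429 [(5 1 6; 4 0 -4)], sign=+1
I_A²/I_B² = (1/286)/(10/429) = 3/20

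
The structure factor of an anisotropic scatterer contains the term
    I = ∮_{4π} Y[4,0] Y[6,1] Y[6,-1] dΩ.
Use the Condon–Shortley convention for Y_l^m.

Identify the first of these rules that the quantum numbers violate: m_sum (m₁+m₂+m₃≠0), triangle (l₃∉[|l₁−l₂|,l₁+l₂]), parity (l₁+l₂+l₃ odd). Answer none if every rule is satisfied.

none

m₁+m₂+m₃ = 0 + 1 − 1 = 0  ✓
triangle: |4−6|=2 ≤ l₃=6 ≤ 4+6=10  ✓
parity: l₁+l₂+l₃ = 16 is even  ✓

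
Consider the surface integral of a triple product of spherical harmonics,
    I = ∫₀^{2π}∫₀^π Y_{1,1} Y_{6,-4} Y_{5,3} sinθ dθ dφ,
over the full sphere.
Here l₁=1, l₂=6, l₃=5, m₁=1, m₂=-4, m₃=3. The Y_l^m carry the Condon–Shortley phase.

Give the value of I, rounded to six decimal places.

0.274090

m-sum 0 ✓  L=12 even ✓  5≤5≤7 ✓
Π(2lᵢ+1) = 3×13×11 = 429
triangle coeff Δ(1,6,5) = 1/858
Σ_t [1,1]: t=1:−1/14400 = -1/14400
(3j)²=6/143 [(1 6 5; 0 0 0)], sign=+1
Σ_t [0,0]: t=0:+1/161280 = 1/161280
(3j)²=15/286 [(1 6 5; 1 -4 3)], sign=+1
⇒ 4πI² = 135/143
I = (+1)√(135/143/(4π)) = 0.27409047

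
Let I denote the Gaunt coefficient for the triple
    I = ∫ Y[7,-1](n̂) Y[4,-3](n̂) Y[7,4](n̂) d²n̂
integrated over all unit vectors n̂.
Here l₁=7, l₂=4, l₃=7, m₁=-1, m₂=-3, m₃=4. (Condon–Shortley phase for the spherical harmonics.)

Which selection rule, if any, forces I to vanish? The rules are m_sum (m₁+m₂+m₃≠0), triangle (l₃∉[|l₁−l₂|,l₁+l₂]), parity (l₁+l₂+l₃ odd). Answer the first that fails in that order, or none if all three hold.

azimuthal sum: -1 − 3 + 4 = 0  ✓
3 ≤ 7 ≤ 11 (triangle on l)  ✓
L = 7 + 4 + 7 = 18 (even)  ✓

none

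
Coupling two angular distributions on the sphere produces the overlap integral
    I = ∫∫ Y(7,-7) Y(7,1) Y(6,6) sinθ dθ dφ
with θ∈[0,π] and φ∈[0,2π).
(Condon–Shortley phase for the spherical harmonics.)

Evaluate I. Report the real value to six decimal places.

Rules hold: Σm=0, L=20 even, 0≤6≤14.
N = 15·15·13 = 2925
Δ = 8!·6!·6!/21! = 1/2444321880
Racah Σ t=1..7: t=1:−1/2612736000 t=2:+1/20736000 t=3:−1/1658880 t=4:+1/746496 t=5:−1/1658880 t=6:+1/20736000 t=7:−1/2612736000 = 1/4354560
⇒ 3j(7 7 6; 0 0 0)² = 1000/138567, sgn +1
Racah Σ t=8..8: t=8:+1/20901888000 = 1/20901888000
⇒ 3j(7 7 6; -7 1 6)² = 11/9690, sgn +1
4πI² = N·(3j₀)²·(3jₘ)² = 2500/104329
I = +1·√(0.0239627/4π) = 0.04366792

0.043668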